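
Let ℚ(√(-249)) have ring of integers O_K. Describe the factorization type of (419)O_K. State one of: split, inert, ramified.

p splits

-249 mod 4 = 3, hence disc K = 4·(-249) = -996 and O_K = ℤ[√-249].
disc(K) = -996 is not divisible by 419; 419 is unramified.
Euler's criterion: (-249)^209 mod 419 = 1. Thus (-249|419) = 1.
(-249/419) = 1, so 419 splits.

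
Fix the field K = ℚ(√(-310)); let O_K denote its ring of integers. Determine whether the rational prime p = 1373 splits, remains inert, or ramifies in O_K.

Since -310 ≢ 1 mod 4, the ring of integers is ℤ[√-310] with discriminant 4·(-310) = -1240.
Since gcd(1373, -1240) = 1 the prime 1373 does not ramify.
(-310/1373) = 1063^686 mod 1373 = 1, giving Legendre symbol 1.
d is a quadratic residue mod p, hence 1373 splits in O_K.

split — (1373) = 𝔭₁𝔭₂ with 𝔭₁ ≠ 𝔭₂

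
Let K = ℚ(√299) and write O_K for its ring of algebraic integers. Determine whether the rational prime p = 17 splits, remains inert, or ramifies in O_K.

inert

299 mod 4 = 3, hence disc K = 4·299 = 1196 and O_K = ℤ[√299].
disc(K) = 1196 is not divisible by 17; 17 is unramified.
(299/17) = 10^8 mod 17 = 16, giving Legendre symbol -1.
(299/17) = -1, so 17 is inert.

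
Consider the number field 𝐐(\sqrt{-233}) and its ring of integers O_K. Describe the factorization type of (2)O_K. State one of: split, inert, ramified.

2 is ramified

-233 mod 4 = 3, hence disc K = 4·(-233) = -932 and O_K = ℤ[√-233].
Ramification test: 2 | -932. The prime 2 ramifies in K.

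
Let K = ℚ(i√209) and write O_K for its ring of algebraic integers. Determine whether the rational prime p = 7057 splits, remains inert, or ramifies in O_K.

Since -209 ≢ 1 mod 4, the ring of integers is ℤ[√-209] with discriminant 4·(-209) = -836.
disc(K) = -836 is not divisible by 7057; 7057 is unramified.
Compute (-209/7057) via Euler: 6848^((7057-1)/2) mod 7057 = 1, so (-209/7057) = 1.
Legendre symbol 1 ⇒ 7057 is split.

7057 splits in O_K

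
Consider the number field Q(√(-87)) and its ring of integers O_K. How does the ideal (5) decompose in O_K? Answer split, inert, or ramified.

p is inert

d = -87 ≡ 1 (mod 4), so O_K = ℤ[(1+√-87)/2] and disc(K) = d = -87.
5 ∤ -87, so 5 is unramified.
(-87/5) = 3^2 mod 5 = 4, giving Legendre symbol -1.
d is a non-residue mod p, hence 5 remains inert in O_K.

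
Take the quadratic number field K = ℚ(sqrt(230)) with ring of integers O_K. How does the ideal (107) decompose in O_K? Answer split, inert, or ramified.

Since 230 ≢ 1 mod 4, the ring of integers is ℤ[√230] with discriminant 4·230 = 920.
disc(K) = 920 is not divisible by 107; 107 is unramified.
Legendre symbol by Euler's criterion: (230/107) ≡ 230^53 ≡ 1 (mod 107), i.e. (230/107) = 1.
d is a quadratic residue mod p, hence 107 splits in O_K.

107 splits in O_K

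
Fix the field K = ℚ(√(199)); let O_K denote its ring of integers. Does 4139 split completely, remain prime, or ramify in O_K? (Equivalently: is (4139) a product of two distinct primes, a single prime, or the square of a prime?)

Since 199 ≢ 1 mod 4, the ring of integers is ℤ[√199] with discriminant 4·199 = 796.
disc(K) = 796 is not divisible by 4139; 4139 is unramified.
(199/4139) = 199^2069 mod 4139 = 1, giving Legendre symbol 1.
(199/4139) = 1, so 4139 splits.

splits completely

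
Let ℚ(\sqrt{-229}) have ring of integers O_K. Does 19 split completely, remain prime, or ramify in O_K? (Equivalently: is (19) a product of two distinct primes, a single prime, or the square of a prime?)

Since -229 ≢ 1 mod 4, the ring of integers is ℤ[√-229] with discriminant 4·(-229) = -916.
Since gcd(19, -916) = 1 the prime 19 does not ramify.
Legendre symbol by Euler's criterion: (-229/19) ≡ (-229)^9 ≡ 18 (mod 19), i.e. (-229/19) = -1.
d is a non-residue mod p, hence 19 remains inert in O_K.

inert — (19) stays prime in O_K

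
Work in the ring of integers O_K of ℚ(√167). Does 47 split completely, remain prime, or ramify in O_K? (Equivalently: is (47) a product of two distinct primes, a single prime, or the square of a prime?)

167 mod 4 = 3, hence disc K = 4·167 = 668 and O_K = ℤ[√167].
disc(K) = 668 is not divisible by 47; 47 is unramified.
Euler's criterion: 167^23 mod 47 = 46. Thus (167|47) = -1.
Legendre symbol -1 ⇒ 47 is inert.

p is inert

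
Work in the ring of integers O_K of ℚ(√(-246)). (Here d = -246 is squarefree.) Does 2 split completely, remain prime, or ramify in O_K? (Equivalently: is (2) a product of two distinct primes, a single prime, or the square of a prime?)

d = -246 ≡ 2 (mod 4), so O_K = ℤ[√-246] and disc(K) = 4d = -984.
Ramification test: 2 | -984. The prime 2 ramifies in K.

2 is ramified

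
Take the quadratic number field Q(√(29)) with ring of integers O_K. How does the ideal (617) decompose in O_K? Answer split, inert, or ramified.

29 mod 4 = 1, hence disc K = 29 and O_K = ℤ[(1+√29)/2].
Since gcd(617, 29) = 1 the prime 617 does not ramify.
Legendre symbol by Euler's criterion: (29/617) ≡ 29^308 ≡ 616 (mod 617), i.e. (29/617) = -1.
d is a non-residue mod p, hence 617 remains inert in O_K.

inert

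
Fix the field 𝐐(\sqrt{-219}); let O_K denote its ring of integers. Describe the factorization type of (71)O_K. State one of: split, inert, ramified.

remains prime (inert)

-219 mod 4 = 1, hence disc K = -219 and O_K = ℤ[(1+√-219)/2].
disc(K) = -219 is not divisible by 71; 71 is unramified.
Euler's criterion: (-219)^35 mod 71 = 70. Thus (-219|71) = -1.
Legendre symbol -1 ⇒ 71 is inert.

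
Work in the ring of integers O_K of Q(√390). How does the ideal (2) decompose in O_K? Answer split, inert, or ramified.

p ramifies

Since 390 ≢ 1 mod 4, the ring of integers is ℤ[√390] with discriminant 4·390 = 1560.
disc(K) = 1560 = 2·780, so p = 2 is ramified.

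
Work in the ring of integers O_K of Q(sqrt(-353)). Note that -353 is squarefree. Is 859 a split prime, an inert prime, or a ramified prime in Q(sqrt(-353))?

inert — (859) stays prime in O_K

Since -353 ≢ 1 mod 4, the ring of integers is ℤ[√-353] with discriminant 4·(-353) = -1412.
disc(K) = -1412 is not divisible by 859; 859 is unramified.
(-353/859) = 506^429 mod 859 = 858, giving Legendre symbol -1.
(-353/859) = -1, so 859 is inert.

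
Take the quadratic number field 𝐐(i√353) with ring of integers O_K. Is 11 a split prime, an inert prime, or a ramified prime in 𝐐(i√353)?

-353 mod 4 = 3, hence disc K = 4·(-353) = -1412 and O_K = ℤ[√-353].
Since gcd(11, -1412) = 1 the prime 11 does not ramify.
(-353/11) = 10^5 mod 11 = 10, giving Legendre symbol -1.
d is a non-residue mod p, hence 11 remains inert in O_K.

p is inert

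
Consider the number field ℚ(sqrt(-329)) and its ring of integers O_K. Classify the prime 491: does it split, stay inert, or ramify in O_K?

d = -329 ≡ 3 (mod 4), so O_K = ℤ[√-329] and disc(K) = 4d = -1316.
491 ∤ -1316, so 491 is unramified.
(-329/491) = 162^245 mod 491 = 490, giving Legendre symbol -1.
Legendre symbol -1 ⇒ 491 is inert.

inert — (491) stays prime in O_K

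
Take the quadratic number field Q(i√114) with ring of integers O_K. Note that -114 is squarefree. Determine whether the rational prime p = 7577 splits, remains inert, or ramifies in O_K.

split — (7577) = 𝔭₁𝔭₂ with 𝔭₁ ≠ 𝔭₂

Since -114 ≢ 1 mod 4, the ring of integers is ℤ[√-114] with discriminant 4·(-114) = -456.
disc(K) = -456 is not divisible by 7577; 7577 is unramified.
Compute (-114/7577) via Euler: 7463^((7577-1)/2) mod 7577 = 1, so (-114/7577) = 1.
Legendre symbol 1 ⇒ 7577 is split.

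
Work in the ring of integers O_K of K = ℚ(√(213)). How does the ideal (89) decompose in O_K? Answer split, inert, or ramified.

213 mod 4 = 1, hence disc K = 213 and O_K = ℤ[(1+√213)/2].
disc(K) = 213 is not divisible by 89; 89 is unramified.
(213/89) = 35^44 mod 89 = 88, giving Legendre symbol -1.
d is a non-residue mod p, hence 89 remains inert in O_K.

inert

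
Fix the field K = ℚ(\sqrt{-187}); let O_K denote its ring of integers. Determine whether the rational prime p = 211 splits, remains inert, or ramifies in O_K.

d = -187 ≡ 1 (mod 4), so O_K = ℤ[(1+√-187)/2] and disc(K) = d = -187.
disc(K) = -187 is not divisible by 211; 211 is unramified.
(-187/211) = 24^105 mod 211 = 1, giving Legendre symbol 1.
(-187/211) = 1, so 211 splits.

split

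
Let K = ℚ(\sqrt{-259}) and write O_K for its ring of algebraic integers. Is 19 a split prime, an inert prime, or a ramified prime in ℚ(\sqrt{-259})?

split — (19) = 𝔭₁𝔭₂ with 𝔭₁ ≠ 𝔭₂

-259 mod 4 = 1, hence disc K = -259 and O_K = ℤ[(1+√-259)/2].
disc(K) = -259 is not divisible by 19; 19 is unramified.
Euler's criterion: (-259)^9 mod 19 = 1. Thus (-259|19) = 1.
d is a quadratic residue mod p, hence 19 splits in O_K.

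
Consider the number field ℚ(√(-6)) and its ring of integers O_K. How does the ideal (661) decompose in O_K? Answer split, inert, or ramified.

661 remains inert

-6 mod 4 = 2, hence disc K = 4·(-6) = -24 and O_K = ℤ[√-6].
Since gcd(661, -24) = 1 the prime 661 does not ramify.
Compute (-6/661) via Euler: 655^((661-1)/2) mod 661 = 660, so (-6/661) = -1.
(-6/661) = -1, so 661 is inert.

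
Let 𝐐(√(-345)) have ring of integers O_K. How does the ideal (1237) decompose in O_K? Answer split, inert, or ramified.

inert — (1237) stays prime in O_K

-345 mod 4 = 3, hence disc K = 4·(-345) = -1380 and O_K = ℤ[√-345].
1237 ∤ -1380, so 1237 is unramified.
(-345/1237) = 892^618 mod 1237 = 1236, giving Legendre symbol -1.
Legendre symbol -1 ⇒ 1237 is inert.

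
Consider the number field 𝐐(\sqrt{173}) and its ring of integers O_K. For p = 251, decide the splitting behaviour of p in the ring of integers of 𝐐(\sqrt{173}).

p splits

173 mod 4 = 1, hence disc K = 173 and O_K = ℤ[(1+√173)/2].
disc(K) = 173 is not divisible by 251; 251 is unramified.
Compute (173/251) via Euler: 173^((251-1)/2) mod 251 = 1, so (173/251) = 1.
d is a quadratic residue mod p, hence 251 splits in O_K.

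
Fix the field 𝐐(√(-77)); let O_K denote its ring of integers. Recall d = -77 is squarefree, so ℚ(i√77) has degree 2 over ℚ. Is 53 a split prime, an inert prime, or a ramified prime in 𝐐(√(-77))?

-77 mod 4 = 3, hence disc K = 4·(-77) = -308 and O_K = ℤ[√-77].
53 ∤ -308, so 53 is unramified.
Euler's criterion: (-77)^26 mod 53 = 1. Thus (-77|53) = 1.
d is a quadratic residue mod p, hence 53 splits in O_K.

splits completely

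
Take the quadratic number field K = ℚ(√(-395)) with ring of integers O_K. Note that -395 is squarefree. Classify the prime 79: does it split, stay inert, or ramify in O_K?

-395 mod 4 = 1, hence disc K = -395 and O_K = ℤ[(1+√-395)/2].
Ramification test: 79 | -395. The prime 79 ramifies in K.

ramifies in O_K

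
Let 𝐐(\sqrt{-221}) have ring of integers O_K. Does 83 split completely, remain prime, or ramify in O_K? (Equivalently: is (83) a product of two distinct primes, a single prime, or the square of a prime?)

Since -221 ≢ 1 mod 4, the ring of integers is ℤ[√-221] with discriminant 4·(-221) = -884.
Since gcd(83, -884) = 1 the prime 83 does not ramify.
Euler's criterion: (-221)^41 mod 83 = 1. Thus (-221|83) = 1.
d is a quadratic residue mod p, hence 83 splits in O_K.

split — (83) = 𝔭₁𝔭₂ with 𝔭₁ ≠ 𝔭₂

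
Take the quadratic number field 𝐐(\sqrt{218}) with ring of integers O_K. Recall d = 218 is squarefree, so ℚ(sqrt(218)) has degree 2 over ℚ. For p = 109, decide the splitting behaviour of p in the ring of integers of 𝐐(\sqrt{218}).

d = 218 ≡ 2 (mod 4), so O_K = ℤ[√218] and disc(K) = 4d = 872.
disc(K) = 872 = 109·8, so p = 109 is ramified.

ramified — (109) = 𝔭²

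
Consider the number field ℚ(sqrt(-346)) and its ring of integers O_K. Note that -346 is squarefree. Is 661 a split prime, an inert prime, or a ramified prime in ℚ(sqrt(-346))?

d = -346 ≡ 2 (mod 4), so O_K = ℤ[√-346] and disc(K) = 4d = -1384.
Since gcd(661, -1384) = 1 the prime 661 does not ramify.
(-346/661) = 315^330 mod 661 = 660, giving Legendre symbol -1.
Legendre symbol -1 ⇒ 661 is inert.

remains prime (inert)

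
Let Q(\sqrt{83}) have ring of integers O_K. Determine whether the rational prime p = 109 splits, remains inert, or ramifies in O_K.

Since 83 ≢ 1 mod 4, the ring of integers is ℤ[√83] with discriminant 4·83 = 332.
109 ∤ 332, so 109 is unramified.
(83/109) = 83^54 mod 109 = 1, giving Legendre symbol 1.
Legendre symbol 1 ⇒ 109 is split.

split — (109) = 𝔭₁𝔭₂ with 𝔭₁ ≠ 𝔭₂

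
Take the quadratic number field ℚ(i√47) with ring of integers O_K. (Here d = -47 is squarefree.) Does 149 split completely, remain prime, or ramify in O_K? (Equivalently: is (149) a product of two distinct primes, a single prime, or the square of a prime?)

Since -47 ≡ 1 mod 4, the ring of integers is ℤ[(1+√-47)/2] with discriminant -47.
Since gcd(149, -47) = 1 the prime 149 does not ramify.
Compute (-47/149) via Euler: 102^((149-1)/2) mod 149 = 1, so (-47/149) = 1.
d is a quadratic residue mod p, hence 149 splits in O_K.

split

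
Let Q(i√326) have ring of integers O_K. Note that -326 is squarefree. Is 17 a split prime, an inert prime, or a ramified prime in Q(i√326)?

Since -326 ≢ 1 mod 4, the ring of integers is ℤ[√-326] with discriminant 4·(-326) = -1304.
disc(K) = -1304 is not divisible by 17; 17 is unramified.
Legendre symbol by Euler's criterion: (-326/17) ≡ (-326)^8 ≡ 16 (mod 17), i.e. (-326/17) = -1.
(-326/17) = -1, so 17 is inert.

remains prime (inert)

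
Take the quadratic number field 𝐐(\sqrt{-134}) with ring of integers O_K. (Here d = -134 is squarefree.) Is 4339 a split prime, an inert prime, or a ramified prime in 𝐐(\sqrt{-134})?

-134 mod 4 = 2, hence disc K = 4·(-134) = -536 and O_K = ℤ[√-134].
4339 ∤ -536, so 4339 is unramified.
(-134/4339) = 4205^2169 mod 4339 = 1, giving Legendre symbol 1.
Legendre symbol 1 ⇒ 4339 is split.

splits completely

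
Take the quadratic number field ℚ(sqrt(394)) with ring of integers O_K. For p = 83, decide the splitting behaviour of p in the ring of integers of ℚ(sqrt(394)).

d = 394 ≡ 2 (mod 4), so O_K = ℤ[√394] and disc(K) = 4d = 1576.
disc(K) = 1576 is not divisible by 83; 83 is unramified.
(394/83) = 62^41 mod 83 = 82, giving Legendre symbol -1.
(394/83) = -1, so 83 is inert.

inert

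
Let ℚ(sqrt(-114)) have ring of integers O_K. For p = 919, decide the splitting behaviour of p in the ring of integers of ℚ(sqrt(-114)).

Since -114 ≢ 1 mod 4, the ring of integers is ℤ[√-114] with discriminant 4·(-114) = -456.
919 ∤ -456, so 919 is unramified.
Euler's criterion: (-114)^459 mod 919 = 918. Thus (-114|919) = -1.
d is a non-residue mod p, hence 919 remains inert in O_K.

remains prime (inert)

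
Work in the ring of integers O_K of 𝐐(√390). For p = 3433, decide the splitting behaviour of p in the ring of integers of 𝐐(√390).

inert

Since 390 ≢ 1 mod 4, the ring of integers is ℤ[√390] with discriminant 4·390 = 1560.
Since gcd(3433, 1560) = 1 the prime 3433 does not ramify.
(390/3433) = 390^1716 mod 3433 = 3432, giving Legendre symbol -1.
d is a non-residue mod p, hence 3433 remains inert in O_K.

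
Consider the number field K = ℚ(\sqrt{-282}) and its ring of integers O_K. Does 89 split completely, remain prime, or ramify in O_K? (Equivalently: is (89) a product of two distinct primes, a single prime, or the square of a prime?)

89 remains inert

d = -282 ≡ 2 (mod 4), so O_K = ℤ[√-282] and disc(K) = 4d = -1128.
disc(K) = -1128 is not divisible by 89; 89 is unramified.
Legendre symbol by Euler's criterion: (-282/89) ≡ (-282)^44 ≡ 88 (mod 89), i.e. (-282/89) = -1.
d is a non-residue mod p, hence 89 remains inert in O_K.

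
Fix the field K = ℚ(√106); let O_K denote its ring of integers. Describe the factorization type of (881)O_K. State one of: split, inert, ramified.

inert

106 mod 4 = 2, hence disc K = 4·106 = 424 and O_K = ℤ[√106].
Since gcd(881, 424) = 1 the prime 881 does not ramify.
Euler's criterion: 106^440 mod 881 = 880. Thus (106|881) = -1.
Legendre symbol -1 ⇒ 881 is inert.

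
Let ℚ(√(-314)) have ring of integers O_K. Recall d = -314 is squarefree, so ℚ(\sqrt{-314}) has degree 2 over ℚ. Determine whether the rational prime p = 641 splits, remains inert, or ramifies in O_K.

-314 mod 4 = 2, hence disc K = 4·(-314) = -1256 and O_K = ℤ[√-314].
disc(K) = -1256 is not divisible by 641; 641 is unramified.
Legendre symbol by Euler's criterion: (-314/641) ≡ (-314)^320 ≡ 1 (mod 641), i.e. (-314/641) = 1.
d is a quadratic residue mod p, hence 641 splits in O_K.

split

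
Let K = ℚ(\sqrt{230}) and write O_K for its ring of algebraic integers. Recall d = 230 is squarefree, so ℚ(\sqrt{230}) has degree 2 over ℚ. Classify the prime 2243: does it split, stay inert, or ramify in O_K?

2243 remains inert

d = 230 ≡ 2 (mod 4), so O_K = ℤ[√230] and disc(K) = 4d = 920.
Since gcd(2243, 920) = 1 the prime 2243 does not ramify.
Euler's criterion: 230^1121 mod 2243 = 2242. Thus (230|2243) = -1.
Legendre symbol -1 ⇒ 2243 is inert.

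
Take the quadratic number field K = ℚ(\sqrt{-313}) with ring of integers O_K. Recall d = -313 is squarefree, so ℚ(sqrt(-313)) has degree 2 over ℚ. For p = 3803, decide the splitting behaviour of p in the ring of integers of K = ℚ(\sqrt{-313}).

3803 splits in O_K

d = -313 ≡ 3 (mod 4), so O_K = ℤ[√-313] and disc(K) = 4d = -1252.
3803 ∤ -1252, so 3803 is unramified.
(-313/3803) = 3490^1901 mod 3803 = 1, giving Legendre symbol 1.
(-313/3803) = 1, so 3803 splits.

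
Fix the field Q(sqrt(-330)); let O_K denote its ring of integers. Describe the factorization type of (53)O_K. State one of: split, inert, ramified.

-330 mod 4 = 2, hence disc K = 4·(-330) = -1320 and O_K = ℤ[√-330].
disc(K) = -1320 is not divisible by 53; 53 is unramified.
(-330/53) = 41^26 mod 53 = 52, giving Legendre symbol -1.
d is a non-residue mod p, hence 53 remains inert in O_K.

inert — (53) stays prime in O_K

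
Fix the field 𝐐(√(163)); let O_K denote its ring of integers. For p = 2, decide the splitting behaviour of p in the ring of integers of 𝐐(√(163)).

d = 163 ≡ 3 (mod 4), so O_K = ℤ[√163] and disc(K) = 4d = 652.
disc(K) = 652 = 2·326, so p = 2 is ramified.

ramified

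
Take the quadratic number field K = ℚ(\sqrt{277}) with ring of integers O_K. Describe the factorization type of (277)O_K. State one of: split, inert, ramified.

Since 277 ≡ 1 mod 4, the ring of integers is ℤ[(1+√277)/2] with discriminant 277.
277 divides disc(K) = 277, so 277 ramifies.

ramified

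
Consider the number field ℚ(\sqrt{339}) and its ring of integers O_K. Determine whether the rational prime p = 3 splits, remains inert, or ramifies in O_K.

3 is ramified

Since 339 ≢ 1 mod 4, the ring of integers is ℤ[√339] with discriminant 4·339 = 1356.
3 divides disc(K) = 1356, so 3 ramifies.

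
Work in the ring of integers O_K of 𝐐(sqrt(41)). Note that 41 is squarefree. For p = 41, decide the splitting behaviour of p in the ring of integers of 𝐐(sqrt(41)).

Since 41 ≡ 1 mod 4, the ring of integers is ℤ[(1+√41)/2] with discriminant 41.
41 divides disc(K) = 41, so 41 ramifies.

ramifies in O_K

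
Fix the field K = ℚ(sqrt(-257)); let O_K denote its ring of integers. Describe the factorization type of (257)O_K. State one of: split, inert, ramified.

d = -257 ≡ 3 (mod 4), so O_K = ℤ[√-257] and disc(K) = 4d = -1028.
Ramification test: 257 | -1028. The prime 257 ramifies in K.

ramified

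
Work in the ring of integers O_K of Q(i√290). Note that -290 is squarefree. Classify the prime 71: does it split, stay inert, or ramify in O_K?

Since -290 ≢ 1 mod 4, the ring of integers is ℤ[√-290] with discriminant 4·(-290) = -1160.
71 ∤ -1160, so 71 is unramified.
Legendre symbol by Euler's criterion: (-290/71) ≡ (-290)^35 ≡ 70 (mod 71), i.e. (-290/71) = -1.
Legendre symbol -1 ⇒ 71 is inert.

inert — (71) stays prime in O_K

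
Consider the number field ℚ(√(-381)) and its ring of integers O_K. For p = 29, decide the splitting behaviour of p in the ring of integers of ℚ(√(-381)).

p splits

d = -381 ≡ 3 (mod 4), so O_K = ℤ[√-381] and disc(K) = 4d = -1524.
disc(K) = -1524 is not divisible by 29; 29 is unramified.
Compute (-381/29) via Euler: 25^((29-1)/2) mod 29 = 1, so (-381/29) = 1.
Legendre symbol 1 ⇒ 29 is split.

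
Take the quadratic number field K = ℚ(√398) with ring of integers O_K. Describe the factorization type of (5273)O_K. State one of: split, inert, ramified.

d = 398 ≡ 2 (mod 4), so O_K = ℤ[√398] and disc(K) = 4d = 1592.
Since gcd(5273, 1592) = 1 the prime 5273 does not ramify.
Legendre symbol by Euler's criterion: (398/5273) ≡ 398^2636 ≡ 5272 (mod 5273), i.e. (398/5273) = -1.
(398/5273) = -1, so 5273 is inert.

remains prime (inert)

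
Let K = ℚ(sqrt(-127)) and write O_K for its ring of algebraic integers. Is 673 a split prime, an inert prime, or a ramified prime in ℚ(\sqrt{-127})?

d = -127 ≡ 1 (mod 4), so O_K = ℤ[(1+√-127)/2] and disc(K) = d = -127.
Since gcd(673, -127) = 1 the prime 673 does not ramify.
Compute (-127/673) via Euler: 546^((673-1)/2) mod 673 = 1, so (-127/673) = 1.
Legendre symbol 1 ⇒ 673 is split.

splits completely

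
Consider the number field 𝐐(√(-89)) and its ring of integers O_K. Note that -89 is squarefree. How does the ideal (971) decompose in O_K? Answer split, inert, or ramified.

-89 mod 4 = 3, hence disc K = 4·(-89) = -356 and O_K = ℤ[√-89].
disc(K) = -356 is not divisible by 971; 971 is unramified.
Legendre symbol by Euler's criterion: (-89/971) ≡ (-89)^485 ≡ 970 (mod 971), i.e. (-89/971) = -1.
d is a non-residue mod p, hence 971 remains inert in O_K.

inert — (971) stays prime in O_K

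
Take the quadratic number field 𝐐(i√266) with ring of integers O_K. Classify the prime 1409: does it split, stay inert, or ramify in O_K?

d = -266 ≡ 2 (mod 4), so O_K = ℤ[√-266] and disc(K) = 4d = -1064.
disc(K) = -1064 is not divisible by 1409; 1409 is unramified.
Compute (-266/1409) via Euler: 1143^((1409-1)/2) mod 1409 = 1408, so (-266/1409) = -1.
(-266/1409) = -1, so 1409 is inert.

inert — (1409) stays prime in O_K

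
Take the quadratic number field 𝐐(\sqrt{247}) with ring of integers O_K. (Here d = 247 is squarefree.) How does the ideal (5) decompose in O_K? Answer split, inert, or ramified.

247 mod 4 = 3, hence disc K = 4·247 = 988 and O_K = ℤ[√247].
5 ∤ 988, so 5 is unramified.
(247/5) = 2^2 mod 5 = 4, giving Legendre symbol -1.
Legendre symbol -1 ⇒ 5 is inert.

inert — (5) stays prime in O_K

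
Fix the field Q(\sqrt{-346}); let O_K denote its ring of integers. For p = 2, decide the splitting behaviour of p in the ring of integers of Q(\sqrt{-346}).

ramifies in O_K

d = -346 ≡ 2 (mod 4), so O_K = ℤ[√-346] and disc(K) = 4d = -1384.
2 divides disc(K) = -1384, so 2 ramifies.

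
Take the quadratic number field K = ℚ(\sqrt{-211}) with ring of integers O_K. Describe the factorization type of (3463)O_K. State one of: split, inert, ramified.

split — (3463) = 𝔭₁𝔭₂ with 𝔭₁ ≠ 𝔭₂

d = -211 ≡ 1 (mod 4), so O_K = ℤ[(1+√-211)/2] and disc(K) = d = -211.
Since gcd(3463, -211) = 1 the prime 3463 does not ramify.
(-211/3463) = 3252^1731 mod 3463 = 1, giving Legendre symbol 1.
Legendre symbol 1 ⇒ 3463 is split.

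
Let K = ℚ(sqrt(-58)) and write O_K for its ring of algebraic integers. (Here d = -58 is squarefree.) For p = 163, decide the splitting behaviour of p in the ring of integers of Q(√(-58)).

d = -58 ≡ 2 (mod 4), so O_K = ℤ[√-58] and disc(K) = 4d = -232.
Since gcd(163, -232) = 1 the prime 163 does not ramify.
Compute (-58/163) via Euler: 105^((163-1)/2) mod 163 = 162, so (-58/163) = -1.
(-58/163) = -1, so 163 is inert.

163 remains inert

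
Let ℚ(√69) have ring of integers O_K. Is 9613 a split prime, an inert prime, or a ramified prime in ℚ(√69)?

Since 69 ≡ 1 mod 4, the ring of integers is ℤ[(1+√69)/2] with discriminant 69.
9613 ∤ 69, so 9613 is unramified.
Compute (69/9613) via Euler: 69^((9613-1)/2) mod 9613 = 9612, so (69/9613) = -1.
d is a non-residue mod p, hence 9613 remains inert in O_K.

remains prime (inert)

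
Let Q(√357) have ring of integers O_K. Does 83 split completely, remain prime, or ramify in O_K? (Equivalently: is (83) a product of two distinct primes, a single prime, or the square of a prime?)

p splits

357 mod 4 = 1, hence disc K = 357 and O_K = ℤ[(1+√357)/2].
disc(K) = 357 is not divisible by 83; 83 is unramified.
(357/83) = 25^41 mod 83 = 1, giving Legendre symbol 1.
d is a quadratic residue mod p, hence 83 splits in O_K.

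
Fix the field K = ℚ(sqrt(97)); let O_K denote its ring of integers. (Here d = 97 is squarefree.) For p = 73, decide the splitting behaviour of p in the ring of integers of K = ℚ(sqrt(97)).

p splits

Since 97 ≡ 1 mod 4, the ring of integers is ℤ[(1+√97)/2] with discriminant 97.
Since gcd(73, 97) = 1 the prime 73 does not ramify.
Euler's criterion: 97^36 mod 73 = 1. Thus (97|73) = 1.
(97/73) = 1, so 73 splits.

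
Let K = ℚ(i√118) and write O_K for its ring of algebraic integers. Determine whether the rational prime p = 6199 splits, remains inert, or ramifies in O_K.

split — (6199) = 𝔭₁𝔭₂ with 𝔭₁ ≠ 𝔭₂

d = -118 ≡ 2 (mod 4), so O_K = ℤ[√-118] and disc(K) = 4d = -472.
Since gcd(6199, -472) = 1 the prime 6199 does not ramify.
Legendre symbol by Euler's criterion: (-118/6199) ≡ (-118)^3099 ≡ 1 (mod 6199), i.e. (-118/6199) = 1.
(-118/6199) = 1, so 6199 splits.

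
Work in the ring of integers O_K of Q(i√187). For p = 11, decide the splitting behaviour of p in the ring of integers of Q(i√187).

-187 mod 4 = 1, hence disc K = -187 and O_K = ℤ[(1+√-187)/2].
disc(K) = -187 = 11·(-17), so p = 11 is ramified.

p ramifies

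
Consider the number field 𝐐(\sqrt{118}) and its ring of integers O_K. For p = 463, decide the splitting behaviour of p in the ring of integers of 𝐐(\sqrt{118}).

p splits

d = 118 ≡ 2 (mod 4), so O_K = ℤ[√118] and disc(K) = 4d = 472.
463 ∤ 472, so 463 is unramified.
(118/463) = 118^231 mod 463 = 1, giving Legendre symbol 1.
Legendre symbol 1 ⇒ 463 is split.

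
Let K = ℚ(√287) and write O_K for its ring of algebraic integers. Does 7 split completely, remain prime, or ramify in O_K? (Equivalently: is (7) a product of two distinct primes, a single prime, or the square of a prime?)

d = 287 ≡ 3 (mod 4), so O_K = ℤ[√287] and disc(K) = 4d = 1148.
disc(K) = 1148 = 7·164, so p = 7 is ramified.

ramified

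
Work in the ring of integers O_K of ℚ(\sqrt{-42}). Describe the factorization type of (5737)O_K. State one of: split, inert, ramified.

d = -42 ≡ 2 (mod 4), so O_K = ℤ[√-42] and disc(K) = 4d = -168.
disc(K) = -168 is not divisible by 5737; 5737 is unramified.
Compute (-42/5737) via Euler: 5695^((5737-1)/2) mod 5737 = 1, so (-42/5737) = 1.
(-42/5737) = 1, so 5737 splits.

split — (5737) = 𝔭₁𝔭₂ with 𝔭₁ ≠ 𝔭₂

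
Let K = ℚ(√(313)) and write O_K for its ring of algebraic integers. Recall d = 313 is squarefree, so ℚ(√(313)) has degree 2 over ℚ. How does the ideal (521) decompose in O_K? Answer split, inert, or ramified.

521 splits in O_K

313 mod 4 = 1, hence disc K = 313 and O_K = ℤ[(1+√313)/2].
disc(K) = 313 is not divisible by 521; 521 is unramified.
Compute (313/521) via Euler: 313^((521-1)/2) mod 521 = 1, so (313/521) = 1.
(313/521) = 1, so 521 splits.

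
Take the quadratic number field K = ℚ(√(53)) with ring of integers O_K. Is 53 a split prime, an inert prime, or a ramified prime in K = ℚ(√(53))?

53 is ramified

Since 53 ≡ 1 mod 4, the ring of integers is ℤ[(1+√53)/2] with discriminant 53.
Ramification test: 53 | 53. The prime 53 ramifies in K.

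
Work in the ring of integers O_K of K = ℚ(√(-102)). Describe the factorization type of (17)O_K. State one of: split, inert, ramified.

ramifies in O_K

Since -102 ≢ 1 mod 4, the ring of integers is ℤ[√-102] with discriminant 4·(-102) = -408.
disc(K) = -408 = 17·(-24), so p = 17 is ramified.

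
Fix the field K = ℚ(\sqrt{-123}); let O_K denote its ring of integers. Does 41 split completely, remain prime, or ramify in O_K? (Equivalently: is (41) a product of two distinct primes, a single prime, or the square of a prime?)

41 is ramified

d = -123 ≡ 1 (mod 4), so O_K = ℤ[(1+√-123)/2] and disc(K) = d = -123.
disc(K) = -123 = 41·(-3), so p = 41 is ramified.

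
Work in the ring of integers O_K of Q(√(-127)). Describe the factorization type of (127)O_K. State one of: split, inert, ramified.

p ramifies

d = -127 ≡ 1 (mod 4), so O_K = ℤ[(1+√-127)/2] and disc(K) = d = -127.
Ramification test: 127 | -127. The prime 127 ramifies in K.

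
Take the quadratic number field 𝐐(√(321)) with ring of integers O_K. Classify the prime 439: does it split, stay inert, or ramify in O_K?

split — (439) = 𝔭₁𝔭₂ with 𝔭₁ ≠ 𝔭₂

321 mod 4 = 1, hence disc K = 321 and O_K = ℤ[(1+√321)/2].
439 ∤ 321, so 439 is unramified.
Compute (321/439) via Euler: 321^((439-1)/2) mod 439 = 1, so (321/439) = 1.
(321/439) = 1, so 439 splits.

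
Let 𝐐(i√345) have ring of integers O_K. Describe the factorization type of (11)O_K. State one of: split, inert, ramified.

d = -345 ≡ 3 (mod 4), so O_K = ℤ[√-345] and disc(K) = 4d = -1380.
11 ∤ -1380, so 11 is unramified.
(-345/11) = 7^5 mod 11 = 10, giving Legendre symbol -1.
(-345/11) = -1, so 11 is inert.

p is inert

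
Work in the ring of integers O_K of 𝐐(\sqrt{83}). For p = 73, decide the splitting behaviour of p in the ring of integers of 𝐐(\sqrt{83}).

d = 83 ≡ 3 (mod 4), so O_K = ℤ[√83] and disc(K) = 4d = 332.
Since gcd(73, 332) = 1 the prime 73 does not ramify.
Compute (83/73) via Euler: 10^((73-1)/2) mod 73 = 72, so (83/73) = -1.
d is a non-residue mod p, hence 73 remains inert in O_K.

73 remains inert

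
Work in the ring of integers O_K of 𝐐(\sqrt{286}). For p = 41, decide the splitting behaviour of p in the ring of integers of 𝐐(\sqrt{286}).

d = 286 ≡ 2 (mod 4), so O_K = ℤ[√286] and disc(K) = 4d = 1144.
disc(K) = 1144 is not divisible by 41; 41 is unramified.
Euler's criterion: 286^20 mod 41 = 1. Thus (286|41) = 1.
d is a quadratic residue mod p, hence 41 splits in O_K.

split — (41) = 𝔭₁𝔭₂ with 𝔭₁ ≠ 𝔭₂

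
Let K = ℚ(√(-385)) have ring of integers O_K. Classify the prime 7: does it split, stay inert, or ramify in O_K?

-385 mod 4 = 3, hence disc K = 4·(-385) = -1540 and O_K = ℤ[√-385].
7 divides disc(K) = -1540, so 7 ramifies.

ramified — (7) = 𝔭²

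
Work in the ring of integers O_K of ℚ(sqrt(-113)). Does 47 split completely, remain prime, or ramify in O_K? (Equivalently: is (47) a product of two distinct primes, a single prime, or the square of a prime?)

splits completely

d = -113 ≡ 3 (mod 4), so O_K = ℤ[√-113] and disc(K) = 4d = -452.
Since gcd(47, -452) = 1 the prime 47 does not ramify.
Compute (-113/47) via Euler: 28^((47-1)/2) mod 47 = 1, so (-113/47) = 1.
Legendre symbol 1 ⇒ 47 is split.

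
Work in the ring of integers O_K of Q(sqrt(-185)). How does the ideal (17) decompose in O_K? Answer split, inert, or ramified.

17 splits in O_K

Since -185 ≢ 1 mod 4, the ring of integers is ℤ[√-185] with discriminant 4·(-185) = -740.
17 ∤ -740, so 17 is unramified.
Compute (-185/17) via Euler: 2^((17-1)/2) mod 17 = 1, so (-185/17) = 1.
Legendre symbol 1 ⇒ 17 is split.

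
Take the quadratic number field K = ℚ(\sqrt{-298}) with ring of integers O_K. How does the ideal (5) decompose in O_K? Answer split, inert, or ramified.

5 remains inert

d = -298 ≡ 2 (mod 4), so O_K = ℤ[√-298] and disc(K) = 4d = -1192.
Since gcd(5, -1192) = 1 the prime 5 does not ramify.
Euler's criterion: (-298)^2 mod 5 = 4. Thus (-298|5) = -1.
d is a non-residue mod p, hence 5 remains inert in O_K.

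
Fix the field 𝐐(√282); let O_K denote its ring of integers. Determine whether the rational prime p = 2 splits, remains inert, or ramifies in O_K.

d = 282 ≡ 2 (mod 4), so O_K = ℤ[√282] and disc(K) = 4d = 1128.
2 divides disc(K) = 1128, so 2 ramifies.

ramified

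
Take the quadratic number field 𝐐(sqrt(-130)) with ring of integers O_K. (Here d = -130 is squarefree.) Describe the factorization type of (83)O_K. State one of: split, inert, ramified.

d = -130 ≡ 2 (mod 4), so O_K = ℤ[√-130] and disc(K) = 4d = -520.
83 ∤ -520, so 83 is unramified.
(-130/83) = 36^41 mod 83 = 1, giving Legendre symbol 1.
Legendre symbol 1 ⇒ 83 is split.

splits completely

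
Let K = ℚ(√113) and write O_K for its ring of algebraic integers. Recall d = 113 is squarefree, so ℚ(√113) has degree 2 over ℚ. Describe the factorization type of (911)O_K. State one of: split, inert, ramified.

113 mod 4 = 1, hence disc K = 113 and O_K = ℤ[(1+√113)/2].
disc(K) = 113 is not divisible by 911; 911 is unramified.
Compute (113/911) via Euler: 113^((911-1)/2) mod 911 = 1, so (113/911) = 1.
d is a quadratic residue mod p, hence 911 splits in O_K.

p splits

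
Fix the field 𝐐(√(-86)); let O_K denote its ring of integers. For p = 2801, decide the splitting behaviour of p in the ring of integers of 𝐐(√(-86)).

2801 splits in O_K

-86 mod 4 = 2, hence disc K = 4·(-86) = -344 and O_K = ℤ[√-86].
2801 ∤ -344, so 2801 is unramified.
Euler's criterion: (-86)^1400 mod 2801 = 1. Thus (-86|2801) = 1.
d is a quadratic residue mod p, hence 2801 splits in O_K.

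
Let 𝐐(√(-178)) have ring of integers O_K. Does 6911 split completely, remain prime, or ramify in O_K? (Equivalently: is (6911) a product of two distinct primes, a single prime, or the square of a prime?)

split

-178 mod 4 = 2, hence disc K = 4·(-178) = -712 and O_K = ℤ[√-178].
6911 ∤ -712, so 6911 is unramified.
Euler's criterion: (-178)^3455 mod 6911 = 1. Thus (-178|6911) = 1.
Legendre symbol 1 ⇒ 6911 is split.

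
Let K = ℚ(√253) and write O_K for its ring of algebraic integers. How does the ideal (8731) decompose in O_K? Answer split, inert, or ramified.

split

253 mod 4 = 1, hence disc K = 253 and O_K = ℤ[(1+√253)/2].
8731 ∤ 253, so 8731 is unramified.
Compute (253/8731) via Euler: 253^((8731-1)/2) mod 8731 = 1, so (253/8731) = 1.
Legendre symbol 1 ⇒ 8731 is split.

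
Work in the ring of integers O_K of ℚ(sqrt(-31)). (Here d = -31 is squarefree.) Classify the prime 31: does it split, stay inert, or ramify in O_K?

Since -31 ≡ 1 mod 4, the ring of integers is ℤ[(1+√-31)/2] with discriminant -31.
disc(K) = -31 = 31·(-1), so p = 31 is ramified.

ramifies in O_K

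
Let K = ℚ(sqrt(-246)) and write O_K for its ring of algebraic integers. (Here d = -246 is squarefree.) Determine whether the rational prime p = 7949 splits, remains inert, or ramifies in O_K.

d = -246 ≡ 2 (mod 4), so O_K = ℤ[√-246] and disc(K) = 4d = -984.
Since gcd(7949, -984) = 1 the prime 7949 does not ramify.
Compute (-246/7949) via Euler: 7703^((7949-1)/2) mod 7949 = 1, so (-246/7949) = 1.
Legendre symbol 1 ⇒ 7949 is split.

7949 splits in O_K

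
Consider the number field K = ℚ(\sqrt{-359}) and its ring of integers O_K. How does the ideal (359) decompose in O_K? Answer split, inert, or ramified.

d = -359 ≡ 1 (mod 4), so O_K = ℤ[(1+√-359)/2] and disc(K) = d = -359.
disc(K) = -359 = 359·(-1), so p = 359 is ramified.

ramifies in O_K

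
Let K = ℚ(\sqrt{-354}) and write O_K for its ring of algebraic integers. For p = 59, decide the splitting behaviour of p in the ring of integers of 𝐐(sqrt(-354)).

Since -354 ≢ 1 mod 4, the ring of integers is ℤ[√-354] with discriminant 4·(-354) = -1416.
Ramification test: 59 | -1416. The prime 59 ramifies in K.

ramifies in O_K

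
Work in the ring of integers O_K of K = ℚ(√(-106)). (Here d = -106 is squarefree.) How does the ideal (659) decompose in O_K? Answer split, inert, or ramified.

Since -106 ≢ 1 mod 4, the ring of integers is ℤ[√-106] with discriminant 4·(-106) = -424.
disc(K) = -424 is not divisible by 659; 659 is unramified.
Legendre symbol by Euler's criterion: (-106/659) ≡ (-106)^329 ≡ 658 (mod 659), i.e. (-106/659) = -1.
(-106/659) = -1, so 659 is inert.

p is inert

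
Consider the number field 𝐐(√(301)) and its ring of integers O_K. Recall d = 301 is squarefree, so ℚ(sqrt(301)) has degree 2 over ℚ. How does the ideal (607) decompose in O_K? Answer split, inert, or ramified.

split — (607) = 𝔭₁𝔭₂ with 𝔭₁ ≠ 𝔭₂

d = 301 ≡ 1 (mod 4), so O_K = ℤ[(1+√301)/2] and disc(K) = d = 301.
disc(K) = 301 is not divisible by 607; 607 is unramified.
Legendre symbol by Euler's criterion: (301/607) ≡ 301^303 ≡ 1 (mod 607), i.e. (301/607) = 1.
(301/607) = 1, so 607 splits.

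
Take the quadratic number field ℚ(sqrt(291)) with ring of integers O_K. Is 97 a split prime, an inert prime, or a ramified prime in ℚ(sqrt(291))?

p ramifies

Since 291 ≢ 1 mod 4, the ring of integers is ℤ[√291] with discriminant 4·291 = 1164.
disc(K) = 1164 = 97·12, so p = 97 is ramified.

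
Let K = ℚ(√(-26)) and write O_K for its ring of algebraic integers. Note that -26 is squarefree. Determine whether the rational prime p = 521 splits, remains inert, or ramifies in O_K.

d = -26 ≡ 2 (mod 4), so O_K = ℤ[√-26] and disc(K) = 4d = -104.
Since gcd(521, -104) = 1 the prime 521 does not ramify.
Compute (-26/521) via Euler: 495^((521-1)/2) mod 521 = 1, so (-26/521) = 1.
d is a quadratic residue mod p, hence 521 splits in O_K.

split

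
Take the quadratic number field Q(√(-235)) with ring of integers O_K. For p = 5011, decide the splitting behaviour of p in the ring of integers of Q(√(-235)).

-235 mod 4 = 1, hence disc K = -235 and O_K = ℤ[(1+√-235)/2].
disc(K) = -235 is not divisible by 5011; 5011 is unramified.
Compute (-235/5011) via Euler: 4776^((5011-1)/2) mod 5011 = 5010, so (-235/5011) = -1.
(-235/5011) = -1, so 5011 is inert.

remains prime (inert)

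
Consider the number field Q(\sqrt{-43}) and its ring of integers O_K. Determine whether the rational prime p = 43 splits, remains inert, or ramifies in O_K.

p ramifies

d = -43 ≡ 1 (mod 4), so O_K = ℤ[(1+√-43)/2] and disc(K) = d = -43.
disc(K) = -43 = 43·(-1), so p = 43 is ramified.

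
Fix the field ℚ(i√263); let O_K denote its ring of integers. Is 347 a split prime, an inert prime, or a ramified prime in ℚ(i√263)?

Since -263 ≡ 1 mod 4, the ring of integers is ℤ[(1+√-263)/2] with discriminant -263.
Since gcd(347, -263) = 1 the prime 347 does not ramify.
Euler's criterion: (-263)^173 mod 347 = 346. Thus (-263|347) = -1.
d is a non-residue mod p, hence 347 remains inert in O_K.

remains prime (inert)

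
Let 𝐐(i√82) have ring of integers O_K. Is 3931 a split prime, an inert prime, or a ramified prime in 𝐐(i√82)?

split

-82 mod 4 = 2, hence disc K = 4·(-82) = -328 and O_K = ℤ[√-82].
Since gcd(3931, -328) = 1 the prime 3931 does not ramify.
Legendre symbol by Euler's criterion: (-82/3931) ≡ (-82)^1965 ≡ 1 (mod 3931), i.e. (-82/3931) = 1.
(-82/3931) = 1, so 3931 splits.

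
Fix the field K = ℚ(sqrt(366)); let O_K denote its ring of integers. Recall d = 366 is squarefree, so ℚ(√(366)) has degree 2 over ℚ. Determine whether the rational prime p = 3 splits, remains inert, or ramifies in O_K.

366 mod 4 = 2, hence disc K = 4·366 = 1464 and O_K = ℤ[√366].
disc(K) = 1464 = 3·488, so p = 3 is ramified.

p ramifies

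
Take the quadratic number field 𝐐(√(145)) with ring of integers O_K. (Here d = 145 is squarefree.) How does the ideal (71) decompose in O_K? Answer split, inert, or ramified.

split — (71) = 𝔭₁𝔭₂ with 𝔭₁ ≠ 𝔭₂

d = 145 ≡ 1 (mod 4), so O_K = ℤ[(1+√145)/2] and disc(K) = d = 145.
disc(K) = 145 is not divisible by 71; 71 is unramified.
(145/71) = 3^35 mod 71 = 1, giving Legendre symbol 1.
(145/71) = 1, so 71 splits.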